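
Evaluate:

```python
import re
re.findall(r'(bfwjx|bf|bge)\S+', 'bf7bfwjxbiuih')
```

Scanning left to right: at [0:13] match 'bf7bfwjxbiuih', group 1 = 'bf'.
`findall` collects group 1 from the one match (1 total).

['bf']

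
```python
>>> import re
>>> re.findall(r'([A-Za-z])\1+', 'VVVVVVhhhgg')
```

`\1` has to match the exact text group 1 already captured.
Matches: at [0:6] match 'VVVVVV', group 1 = 'V'; at [6:9] match 'hhh', group 1 = 'h'; at [9:11] match 'gg', group 1 = 'g'.
Because there's exactly one group, `findall` drops the full match and keeps group 1 from each hit.

['V', 'h', 'g']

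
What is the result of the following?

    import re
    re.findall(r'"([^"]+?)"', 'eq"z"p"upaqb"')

['z', 'upaqb']

One capturing group, so `findall` returns just the captured substring from each match — 2 in all.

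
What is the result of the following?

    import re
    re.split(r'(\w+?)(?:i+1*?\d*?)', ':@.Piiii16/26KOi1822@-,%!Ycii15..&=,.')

The pattern matches one or more of a word character (lazy) (captured); then one or more of the literal 'i', then zero or more of a literal '1' (lazy), then zero or more of a digit (lazy) (non-capturing group).
Because the pattern has a capturing group, `split` also inserts each captured text between the pieces.

[':@.', 'P', '16/', '26KO', '1822@-,%!', 'Yc', '15..&=,.']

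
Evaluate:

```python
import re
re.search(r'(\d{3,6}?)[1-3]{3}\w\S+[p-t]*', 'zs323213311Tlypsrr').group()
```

'323213311Tlypsrr'

Pattern: 3 to 6 of a digit (lazy) (captured); then exactly 3 of a character in [1-3], then a word character; then one or more of a non-whitespace character, then zero or more of a character in [p-t].
The match spans [2:18] → '323213311Tlypsrr'.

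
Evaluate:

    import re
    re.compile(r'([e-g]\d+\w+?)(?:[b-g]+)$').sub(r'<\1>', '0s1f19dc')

The pattern matches a character in [e-g], then one or more of a digit, then one or more of a word character (lazy) (captured); then one or more of a character in [b-g] (non-capturing group); then anchored at the end.
Matches: at [3:8] → 'f19dc'.
The replacement refers to a captured group, so each match is rewritten using its own captured text.

'0s1<f19d>'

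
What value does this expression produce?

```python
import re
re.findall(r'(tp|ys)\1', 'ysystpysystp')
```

`\1` has to match the exact text group 1 already captured.
Scanning left to right: at [0:4] match 'ysys', group 1 = 'ys'; at [6:10] match 'ysys', group 1 = 'ys'.
`findall` collects group 1 from each match (2 total).

['ys', 'ys']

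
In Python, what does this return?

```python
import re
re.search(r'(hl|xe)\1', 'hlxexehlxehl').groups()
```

('xe',)

The match spans [2:6] → 'xexe'.
Captured: group 1 = 'xe'.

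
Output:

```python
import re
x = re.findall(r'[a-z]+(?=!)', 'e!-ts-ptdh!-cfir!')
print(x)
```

The positive lookaround only admits positions where the adjacent text matches; those characters stay outside the span.
Matches: at [0:1] → 'e'; at [6:10] → 'ptdh'; at [12:16] → 'cfir'.
`findall` yields the raw match text (3 of them) because the pattern has no groups.

['e', 'ptdh', 'cfir']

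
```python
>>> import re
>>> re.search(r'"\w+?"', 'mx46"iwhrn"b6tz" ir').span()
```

(4, 11)

`search` walks the string left to right and returns the first match it finds.
The match spans [4:11] → '"iwhrn"'.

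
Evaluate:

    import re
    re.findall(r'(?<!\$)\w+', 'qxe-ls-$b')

['qxe', 'ls']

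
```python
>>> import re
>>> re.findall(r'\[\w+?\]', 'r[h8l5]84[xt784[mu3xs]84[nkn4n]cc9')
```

['[h8l5]', '[mu3xs]', '[nkn4n]']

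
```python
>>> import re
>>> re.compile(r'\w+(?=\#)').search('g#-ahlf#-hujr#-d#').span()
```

(0, 1)

Lookahead/lookbehind check context without consuming it, so the matched span excludes the asserted characters.
`re.search` scans for the first position where the pattern succeeds.
The match spans [0:1] → 'g'.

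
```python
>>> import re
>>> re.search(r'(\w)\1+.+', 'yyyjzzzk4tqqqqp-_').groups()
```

('y',)

The match spans [0:17] → 'yyyjzzzk4tqqqqp-_'.
Captured: group 1 = 'y'.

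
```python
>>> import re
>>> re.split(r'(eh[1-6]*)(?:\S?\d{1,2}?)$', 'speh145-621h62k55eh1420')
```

Pattern: the literal 'eh', then zero or more of a character in [1-6] (captured); then optionally a non-whitespace character, then 1 to 2 of a digit (lazy) (non-capturing group); then anchored at the end.
With a capturing group present, the delimiter's captured portion is kept in the result list.

['speh145-621h62k55', 'eh142', '']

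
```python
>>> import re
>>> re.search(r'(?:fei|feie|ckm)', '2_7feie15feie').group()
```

`|` is ordered: at each position the engine commits to the first alternative that works.
The match spans [3:6] → 'fei'.

'fei'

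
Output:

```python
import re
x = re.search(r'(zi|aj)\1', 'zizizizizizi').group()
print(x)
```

A backreference is literal: `\1` must see the identical characters the first group matched.
`search` walks the string left to right and returns the first match it finds.
The match spans [0:4] → 'zizi'.
Captured: group 1 = 'zi'.

zizi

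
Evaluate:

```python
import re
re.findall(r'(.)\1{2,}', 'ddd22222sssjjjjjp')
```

['d', '2', 's', 'j']

The backreference `\1` re-matches whatever the first group consumed, character for character.
With a single group, `findall` returns only what that group captured — 4 items.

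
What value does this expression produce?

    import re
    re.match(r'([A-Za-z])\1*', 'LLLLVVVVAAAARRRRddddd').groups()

('L',)

The match spans [0:4] → 'LLLL'.
Captured: group 1 = 'L'.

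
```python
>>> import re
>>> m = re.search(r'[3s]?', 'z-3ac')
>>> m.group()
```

''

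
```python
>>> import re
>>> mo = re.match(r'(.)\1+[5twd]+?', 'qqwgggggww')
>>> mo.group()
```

'qqw'

A backreference is literal: `\1` must see the identical characters the first group matched.
`re.match` won't scan ahead — the pattern has to work from the very first character.
The match spans [0:3] → 'qqw'.
Captured: group 1 = 'q'.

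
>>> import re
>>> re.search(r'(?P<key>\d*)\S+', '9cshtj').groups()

The match spans [0:6] → '9cshtj'.
Captured: group 1 = '9'.

('9',)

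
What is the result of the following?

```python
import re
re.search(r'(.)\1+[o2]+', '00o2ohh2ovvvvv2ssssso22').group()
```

'00o2o'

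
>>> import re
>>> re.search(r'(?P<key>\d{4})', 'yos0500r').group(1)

The match spans [3:7] → '0500'.
Captured: group 1 = '0500'.

'0500'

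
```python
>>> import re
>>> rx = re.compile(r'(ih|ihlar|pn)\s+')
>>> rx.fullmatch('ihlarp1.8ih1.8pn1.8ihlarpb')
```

`re.fullmatch` requires the pattern to consume the entire string.
Here the pattern can't cover the whole string, so the call returns None.

None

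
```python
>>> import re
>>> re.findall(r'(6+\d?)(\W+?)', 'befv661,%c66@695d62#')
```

Pattern: one or more of the literal '6', then optionally a digit (captured); then one or more of a non-word character (lazy) (captured).
A `+?`/`*?`/`{m,n}?` starts at its minimum and grows only as far as needed for what follows to match.
Scanning left to right: at [4:8] match '661,', groups = ('661', ','); at [10:13] match '66@', groups = ('66', '@'); at [17:20] match '62#', groups = ('62', '#').
With 2 capturing groups, `findall` returns a 2-tuple per match.

[('661', ','), ('66', '@'), ('62', '#')]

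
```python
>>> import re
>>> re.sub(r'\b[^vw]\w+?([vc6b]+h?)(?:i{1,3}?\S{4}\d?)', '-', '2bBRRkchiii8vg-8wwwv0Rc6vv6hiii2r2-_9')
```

'-g--_9'

Pattern: a word boundary (`\b`, zero-width); then any character except [vw], then one or more of a word character (lazy); then one or more of one of [vc6b], then optionally a literal 'h' (captured); then 1 to 3 of a literal 'i' (lazy), then exactly 4 of a non-whitespace character, then optionally a digit (non-capturing group).
Matches: at [0:13] → '2bBRRkchiii8v'; at [14:34] → '-8wwwv0Rc6vv6hiii2r2'.
`sub` substitutes '-' at each match site.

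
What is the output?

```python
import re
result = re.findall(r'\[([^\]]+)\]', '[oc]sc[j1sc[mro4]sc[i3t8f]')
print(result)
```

['oc', 'j1sc[mro4', 'i3t8f']

With a single group, `findall` returns only what that group captured — 3 items.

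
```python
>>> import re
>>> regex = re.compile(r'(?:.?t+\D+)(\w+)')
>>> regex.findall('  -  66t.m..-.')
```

['m']

This matches optionally any character, then one or more of the literal 't', then one or more of a non-digit (non-capturing group); then one or more of a word character (captured).
Matches: at [6:10] match '6t.m', group 1 = 'm'.
With a single group, `findall` returns only what that group captured — 1 item.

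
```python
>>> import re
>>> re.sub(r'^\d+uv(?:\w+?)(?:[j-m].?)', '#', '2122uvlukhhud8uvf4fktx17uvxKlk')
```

'#hud8uvf4fktx17uvxKlk'

A non-greedy quantifier consumes as few characters as it can — just enough that the remainder of the pattern still matches from where it stops; whatever follows it matches normally.
`sub` substitutes '#' at each match site.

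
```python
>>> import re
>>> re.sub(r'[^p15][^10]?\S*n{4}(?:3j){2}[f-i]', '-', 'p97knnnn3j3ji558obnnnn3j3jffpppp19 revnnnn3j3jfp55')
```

This matches any character except [p15], then optionally any character except [10], then zero or more of a non-whitespace character; then exactly 4 of the literal 'n', then the literal '3j' repeated 2 times; then a character in [f-i].
Each match is replaced by '-'.

'p-fpppp1-p55'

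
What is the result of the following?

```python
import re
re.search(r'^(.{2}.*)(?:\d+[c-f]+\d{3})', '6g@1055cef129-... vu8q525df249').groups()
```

Pattern: anchored at the start of the string; then exactly 2 of any character, then zero or more of any character (captured); then one or more of a digit, then one or more of a character in [c-f], then exactly 3 of a digit (non-capturing group).
`re.search` scans for the first position where the pattern succeeds.
The match spans [0:30] → '6g@1055cef129-... vu8q525df249'.
Captured: group 1 = '6g@1055cef129-... vu8q52'.

('6g@1055cef129-... vu8q52',)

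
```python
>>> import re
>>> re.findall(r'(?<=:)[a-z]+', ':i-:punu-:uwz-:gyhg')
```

['i', 'punu', 'uwz', 'gyhg']

The `(?=…)`/`(?<=…)` assertion just peeks at neighbouring text; it doesn't advance the match position.
Matches: at [1:2] → 'i'; at [4:8] → 'punu'; at [10:13] → 'uwz'; at [15:19] → 'gyhg'.
With no groups in the pattern, `findall` gives back each whole match — 4 here.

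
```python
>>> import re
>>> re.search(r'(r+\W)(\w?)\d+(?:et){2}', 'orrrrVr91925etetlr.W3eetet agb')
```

The pattern matches one or more of the literal 'r', then a non-word character (captured); then optionally a word character (captured); then one or more of a digit, then the literal 'et' repeated 2 times.
`search` walks the string left to right and returns the first match it finds.
Here no position works, so the call returns None.

None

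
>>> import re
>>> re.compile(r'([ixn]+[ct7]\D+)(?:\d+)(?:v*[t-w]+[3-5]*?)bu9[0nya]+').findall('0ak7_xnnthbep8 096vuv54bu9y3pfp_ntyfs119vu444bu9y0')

Pattern: one or more of one of [ixn], then one of [ct7], then one or more of a non-digit (captured); then one or more of a digit (non-capturing group); then zero or more of the literal 'v', then one or more of a character in [t-w], then zero or more of a character in [3-5] (lazy) (non-capturing group); then the literal 'bu9', then one or more of one of [0nya].
Walking the string: at [32:50] match 'ntyfs119vu444bu9y0', group 1 = 'ntyfs'.
With a single group, `findall` returns only what that group captured — 1 item.

['ntyfs']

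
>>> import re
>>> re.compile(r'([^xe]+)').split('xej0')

Pattern: one or more of any character except [xe] (captured).
Matches to split on: at [2:4] → 'j0'.
Because the pattern has a capturing group, `split` also inserts each captured text between the pieces.

['xe', 'j0', '']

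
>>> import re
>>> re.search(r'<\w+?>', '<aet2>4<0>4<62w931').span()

(0, 6)

`re.search` tries every starting position until one works.
The match spans [0:6] → '<aet2>'.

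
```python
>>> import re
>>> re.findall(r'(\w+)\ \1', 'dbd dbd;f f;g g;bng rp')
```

`\1` is not a pattern — it's the concrete string captured by group 1, re-applied verbatim.
With a single group, `findall` returns only what that group captured — 3 items.

['dbd', 'f', 'g']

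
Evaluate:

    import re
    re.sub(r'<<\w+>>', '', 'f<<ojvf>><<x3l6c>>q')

'fq'

Every occurrence is swapped for ''.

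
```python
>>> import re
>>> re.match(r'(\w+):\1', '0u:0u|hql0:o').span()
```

`match` is anchored at position 0; if the pattern doesn't fit there, it returns None.
The match spans [0:5] → '0u:0u'.

(0, 5)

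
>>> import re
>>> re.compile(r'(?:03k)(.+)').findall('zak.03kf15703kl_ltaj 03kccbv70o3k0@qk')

['f15703kl_ltaj 03kccbv70o3k0@qk']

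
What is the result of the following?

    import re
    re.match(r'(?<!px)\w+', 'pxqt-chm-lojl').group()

'pxqt'

The negative lookaround is zero-width — it rules out positions where the adjacent text would match, without consuming anything.
`re.match` won't scan ahead — the pattern has to work from the very first character.
The match spans [0:4] → 'pxqt'.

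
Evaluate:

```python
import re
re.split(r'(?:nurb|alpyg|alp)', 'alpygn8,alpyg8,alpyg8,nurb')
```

Alternation tries branches left to right and keeps the first one that lets the overall match succeed at that position.
`split` removes every match and returns the 5 fragments in between.

['', 'n8,', '8,', '8,', '']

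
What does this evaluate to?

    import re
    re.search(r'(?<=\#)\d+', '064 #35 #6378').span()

(5, 7)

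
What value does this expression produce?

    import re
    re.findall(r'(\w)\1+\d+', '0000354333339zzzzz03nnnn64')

The backreference `\1` re-matches whatever the first group consumed, character for character.
With a single group, `findall` returns only what that group captured — 3 items.

['0', 'z', 'n']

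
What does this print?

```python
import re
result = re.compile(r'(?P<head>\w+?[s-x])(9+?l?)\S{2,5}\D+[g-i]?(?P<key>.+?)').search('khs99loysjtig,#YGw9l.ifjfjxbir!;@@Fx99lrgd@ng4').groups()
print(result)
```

('khs', '9', '9')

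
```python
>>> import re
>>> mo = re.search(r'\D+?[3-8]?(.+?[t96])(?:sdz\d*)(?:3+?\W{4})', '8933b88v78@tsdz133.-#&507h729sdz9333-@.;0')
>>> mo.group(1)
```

'8v78@t'

The match spans [4:22] → 'b88v78@tsdz133.-#&'.
Captured: group 1 = '8v78@t'.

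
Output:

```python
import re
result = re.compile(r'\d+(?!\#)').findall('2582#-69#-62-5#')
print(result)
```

Because the assertion is negative and zero-width, positions next to the forbidden text are skipped.
Matches: at [0:3] → '258'; at [6:7] → '6'; at [10:12] → '62'.
`findall` yields the raw match text (3 of them) because the pattern has no groups.

['258', '6', '62']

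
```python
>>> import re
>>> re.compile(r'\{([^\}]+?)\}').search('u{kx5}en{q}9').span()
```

Unlike `match`, `search` isn't anchored — it looks for the pattern anywhere in the string.
The match spans [1:6] → '{kx5}'.
Captured: group 1 = 'kx5'.

(1, 6)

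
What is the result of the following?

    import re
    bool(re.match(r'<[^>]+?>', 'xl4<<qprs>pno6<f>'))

False

`re.match` only tries the pattern at the start of the string.
Here the pattern fails at index 0, so the call returns None, and `bool(None)` is False.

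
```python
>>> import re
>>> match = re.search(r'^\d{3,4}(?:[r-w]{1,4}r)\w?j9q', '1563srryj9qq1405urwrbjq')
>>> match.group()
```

'1563srryj9q'

The pattern matches anchored at the start of the string; then 3 to 4 of a digit; then 1 to 4 of a character in [r-w], then the literal 'r' (non-capturing group); then optionally a word character, then the literal 'j9q'.
The match spans [0:11] → '1563srryj9q'.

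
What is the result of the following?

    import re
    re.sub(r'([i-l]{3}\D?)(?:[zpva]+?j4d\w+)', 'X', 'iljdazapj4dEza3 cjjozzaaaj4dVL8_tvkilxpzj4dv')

'X cjjozzaaaj4dVL8_tvX'

This matches exactly 3 of a character in [i-l], then optionally a non-digit (captured); then one or more of one of [zpva] (lazy), then the literal 'j4d', then one or more of a word character (non-capturing group).
Each match is replaced by 'X'.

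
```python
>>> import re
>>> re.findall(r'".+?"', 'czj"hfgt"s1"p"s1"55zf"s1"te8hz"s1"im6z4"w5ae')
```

['"hfgt"', '"p"', '"55zf"', '"te8hz"', '"im6z4"']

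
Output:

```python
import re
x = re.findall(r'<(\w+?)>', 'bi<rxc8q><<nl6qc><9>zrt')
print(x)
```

Walking the string: at [2:9] match '<rxc8q>', group 1 = 'rxc8q'; at [10:17] match '<nl6qc>', group 1 = 'nl6qc'; at [17:20] match '<9>', group 1 = '9'.
`findall` collects group 1 from each match (3 total).

['rxc8q', 'nl6qc', '9']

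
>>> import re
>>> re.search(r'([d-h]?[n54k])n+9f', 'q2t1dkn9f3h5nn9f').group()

'dkn9f'

The match spans [4:9] → 'dkn9f'.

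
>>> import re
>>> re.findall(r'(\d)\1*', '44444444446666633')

['4', '6', '3']

After group 1 captures some text, `\1` only succeeds where that same text appears again.
Walking the string: at [0:10] match '4444444444', group 1 = '4'; at [10:15] match '66666', group 1 = '6'; at [15:17] match '33', group 1 = '3'.
`findall` collects group 1 from each match (3 total).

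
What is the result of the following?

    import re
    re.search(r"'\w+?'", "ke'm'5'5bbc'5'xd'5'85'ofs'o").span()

`re.search` scans for the first position where the pattern succeeds.
The match spans [2:5] → "'m'".

(2, 5)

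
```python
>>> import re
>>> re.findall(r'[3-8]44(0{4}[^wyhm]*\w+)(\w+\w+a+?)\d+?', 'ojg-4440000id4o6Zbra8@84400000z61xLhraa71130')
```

[('0000id4o6Zbra8@84400000z61xLh', 'raa')]

The pattern matches a character in [3-8], then the literal '44'; then exactly 4 of the literal '0', then zero or more of any character except [wyhm], then one or more of a word character (captured); then one or more of a word character, then one or more of a word character, then one or more of the literal 'a' (lazy) (captured); then one or more of a digit (lazy).
Scanning left to right: at [4:40] match '4440000id4o6Zbra8@84400000z61xLhraa7', groups = ('0000id4o6Zbra8@84400000z61xLh', 'raa').
With 2 capturing groups, `findall` returns a 2-tuple per match.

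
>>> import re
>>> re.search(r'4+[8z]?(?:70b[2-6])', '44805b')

None

Here nothing in the string fits, so the call returns None.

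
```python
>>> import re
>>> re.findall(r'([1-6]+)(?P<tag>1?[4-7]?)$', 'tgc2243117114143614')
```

Pattern: one or more of a character in [1-6] (captured); then optionally the literal '1', then optionally a character in [4-7] (captured as 'tag'); then anchored at the end.
2 groups means the one result is a tuple of 2 captured strings — 1 here.

[('114143614', '')]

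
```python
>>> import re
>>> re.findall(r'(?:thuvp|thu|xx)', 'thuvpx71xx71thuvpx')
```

['thuvp', 'xx', 'thuvp']

`|` is ordered: at each position the engine commits to the first alternative that works.
With no groups in the pattern, `findall` gives back each whole match — 3 here.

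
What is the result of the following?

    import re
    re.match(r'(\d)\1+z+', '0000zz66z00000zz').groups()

('0',)

The match spans [0:6] → '0000zz'.
Captured: group 1 = '0'.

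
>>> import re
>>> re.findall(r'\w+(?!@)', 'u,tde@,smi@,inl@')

['u', 'td', 'sm', 'in']

Because the assertion is negative and zero-width, positions next to the forbidden text are skipped.
Scanning left to right: at [0:1] → 'u'; at [2:4] → 'td'; at [7:9] → 'sm'; at [12:14] → 'in'.
Since nothing is captured, `findall` lists the 4 matched substrings directly.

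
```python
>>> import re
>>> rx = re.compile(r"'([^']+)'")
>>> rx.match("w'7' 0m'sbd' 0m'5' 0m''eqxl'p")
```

`re.match` won't scan ahead — the pattern has to work from the very first character.
Here the pattern fails at index 0, so the call returns None.

None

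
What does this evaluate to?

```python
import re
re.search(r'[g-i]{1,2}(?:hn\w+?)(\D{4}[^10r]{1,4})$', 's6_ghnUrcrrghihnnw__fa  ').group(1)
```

'nw__fa  '

This matches 1 to 2 of a character in [g-i]; then the literal 'hn', then one or more of a word character (lazy) (non-capturing group); then exactly 4 of a non-digit, then 1 to 4 of any character except [10r] (captured); then anchored at the end.
Unlike `match`, `search` isn't anchored — it looks for the pattern anywhere in the string.
The match spans [3:24] → 'ghnUrcrrghihnnw__fa  '.
Captured: group 1 = 'nw__fa  '.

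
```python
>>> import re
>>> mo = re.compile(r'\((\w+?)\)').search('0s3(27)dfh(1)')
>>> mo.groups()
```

`re.search` scans for the first position where the pattern succeeds.
The match spans [3:7] → '(27)'.
Captured: group 1 = '27'.

('27',)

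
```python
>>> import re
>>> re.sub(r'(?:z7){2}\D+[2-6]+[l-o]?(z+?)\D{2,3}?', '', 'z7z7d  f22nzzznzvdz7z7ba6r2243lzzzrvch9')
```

The `?` after the quantifier makes it lazy — it takes as little as possible before letting the rest of the pattern try.
Every occurrence is swapped for ''.

'nzvdz7z7ba6r2243lzzzrvch9'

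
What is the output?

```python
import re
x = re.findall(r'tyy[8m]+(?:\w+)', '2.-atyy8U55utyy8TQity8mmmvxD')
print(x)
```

`findall` yields the raw match text (1 of them) because the pattern has no groups.

['tyy8U55utyy8TQity8mmmvxD']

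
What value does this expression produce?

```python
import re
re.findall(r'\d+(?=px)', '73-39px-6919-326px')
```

['39', '326']

The `(?=…)`/`(?<=…)` assertion just peeks at neighbouring text; it doesn't advance the match position.
Scanning left to right: at [3:5] → '39'; at [13:16] → '326'.
Since nothing is captured, `findall` lists the 2 matched substrings directly.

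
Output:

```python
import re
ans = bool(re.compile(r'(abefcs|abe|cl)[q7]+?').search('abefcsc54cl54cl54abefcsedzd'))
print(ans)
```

False

`re.search` scans for the first position where the pattern succeeds.
Here no position works, so the call returns None, and `bool(None)` is False.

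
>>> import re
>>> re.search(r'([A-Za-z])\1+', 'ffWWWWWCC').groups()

('f',)

The match spans [0:2] → 'ff'.
Captured: group 1 = 'f'.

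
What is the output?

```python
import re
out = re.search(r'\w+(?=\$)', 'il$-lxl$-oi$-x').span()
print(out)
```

The lookaround is zero-width — it requires the adjacent text to match without consuming it, so the asserted text isn't part of the match.
`search` walks the string left to right and returns the first match it finds.
The match spans [0:2] → 'il'.

(0, 2)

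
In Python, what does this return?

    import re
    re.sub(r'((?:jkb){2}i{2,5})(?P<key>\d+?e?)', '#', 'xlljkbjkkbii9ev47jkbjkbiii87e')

'xlljkbjkkbii9ev47#7e'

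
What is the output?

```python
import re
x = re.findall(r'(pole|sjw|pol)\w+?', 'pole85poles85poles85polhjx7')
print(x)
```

['pole', 'pole', 'pole', 'pol']

`|` is ordered: at each position the engine commits to the first alternative that works.
Matches: at [0:5] match 'pole8', group 1 = 'pole'; at [6:11] match 'poles', group 1 = 'pole'; at [13:18] match 'poles', group 1 = 'pole'; at [20:24] match 'polh', group 1 = 'pol'.
`findall` collects group 1 from each match (4 total).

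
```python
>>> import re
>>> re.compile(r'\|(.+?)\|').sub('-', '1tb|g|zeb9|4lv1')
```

'1tb-zeb9|4lv1'

Each match is replaced by '-'.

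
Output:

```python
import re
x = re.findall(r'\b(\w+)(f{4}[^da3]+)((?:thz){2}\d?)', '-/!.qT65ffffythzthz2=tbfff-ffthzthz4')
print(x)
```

[('qT65', 'ffffythzthz2=tbfff-ff', 'thzthz4')]

Pattern: a word boundary (`\b`, zero-width); then one or more of a word character (captured); then exactly 4 of a literal 'f', then one or more of any character except [da3] (captured); then the literal 'thz' repeated 2 times, then optionally a digit (captured).
Walking the string: at [4:36] match 'qT65ffffythzthz2=tbfff-ffthzthz4', groups = ('qT65', 'ffffythzthz2=tbfff-ff', 'thzthz4').
Multiple groups make `findall` return tuples — one 3-tuple for the one match.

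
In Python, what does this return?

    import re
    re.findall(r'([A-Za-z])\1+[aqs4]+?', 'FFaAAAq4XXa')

The backreference `\1` re-matches whatever the first group consumed, character for character.
Matches: at [0:3] match 'FFa', group 1 = 'F'; at [3:7] match 'AAAq', group 1 = 'A'; at [8:11] match 'XXa', group 1 = 'X'.
Because there's exactly one group, `findall` drops the full match and keeps group 1 from each hit.

['F', 'A', 'X']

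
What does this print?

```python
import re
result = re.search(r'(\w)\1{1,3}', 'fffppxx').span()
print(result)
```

(0, 3)

`\1` is not a pattern — it's the concrete string captured by group 1, re-applied verbatim.
`search` walks the string left to right and returns the first match it finds.
The match spans [0:3] → 'fff'.
Captured: group 1 = 'f'.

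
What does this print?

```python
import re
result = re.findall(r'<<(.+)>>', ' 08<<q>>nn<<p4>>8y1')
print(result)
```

Matches: at [3:16] match '<<q>>nn<<p4>>', group 1 = 'q>>nn<<p4'.
With a single group, `findall` returns only what that group captured — 1 item.

['q>>nn<<p4']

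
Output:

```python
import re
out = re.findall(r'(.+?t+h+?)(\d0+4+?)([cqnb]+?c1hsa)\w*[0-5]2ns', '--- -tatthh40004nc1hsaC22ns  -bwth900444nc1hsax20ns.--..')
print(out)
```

`findall` packs the 3 group values into a tuple for every match.

[('--- -tatthh', '40004', 'nc1hsa')]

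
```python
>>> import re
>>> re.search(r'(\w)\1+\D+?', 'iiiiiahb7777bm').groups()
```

The match spans [0:6] → 'iiiiia'.
Captured: group 1 = 'i'.

('i',)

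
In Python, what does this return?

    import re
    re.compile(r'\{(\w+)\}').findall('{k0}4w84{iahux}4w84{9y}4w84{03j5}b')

['k0', 'iahux', '9y', '03j5']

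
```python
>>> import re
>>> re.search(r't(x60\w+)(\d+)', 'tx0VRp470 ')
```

None

Here nothing in the string fits, so the call returns None.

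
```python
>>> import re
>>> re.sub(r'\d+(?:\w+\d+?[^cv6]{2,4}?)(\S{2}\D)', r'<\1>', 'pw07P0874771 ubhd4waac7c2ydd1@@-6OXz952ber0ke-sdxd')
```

Lazy quantifiers expand one character at a time until the remainder of the pattern can match.
Each match is replaced using the text its own group 1 captured.

'pw<bhd><-6O>Xz<-sd>xd'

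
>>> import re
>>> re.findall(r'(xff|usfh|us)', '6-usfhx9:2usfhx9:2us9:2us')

`|` is ordered: at each position the engine commits to the first alternative that works.
With a single group, `findall` returns only what that group captured — 4 items.

['usfh', 'usfh', 'us', 'us']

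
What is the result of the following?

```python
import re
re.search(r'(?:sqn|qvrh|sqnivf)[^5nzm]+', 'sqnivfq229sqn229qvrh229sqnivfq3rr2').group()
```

'sqnivfq229sq'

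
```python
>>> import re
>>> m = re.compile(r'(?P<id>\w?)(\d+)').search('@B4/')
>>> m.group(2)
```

The match spans [1:3] → 'B4'.
Captured: group 1 = 'B', group 2 = '4'.

'4'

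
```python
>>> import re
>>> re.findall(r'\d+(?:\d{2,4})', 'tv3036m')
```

This matches one or more of a digit; then 2 to 4 of a digit (non-capturing group).
Matches: at [2:6] → '3036'.
With no groups in the pattern, `findall` gives back each whole match — 1 here.

['3036']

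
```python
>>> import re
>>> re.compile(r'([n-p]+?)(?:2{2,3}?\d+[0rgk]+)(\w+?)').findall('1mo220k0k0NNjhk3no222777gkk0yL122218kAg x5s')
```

[('o', 'N'), ('no', 'y')]

Pattern: one or more of a character in [n-p] (lazy) (captured); then 2 to 3 of the literal '2' (lazy), then one or more of a digit, then one or more of one of [0rgk] (non-capturing group); then one or more of a word character (lazy) (captured).
A non-greedy quantifier consumes as few characters as it can — just enough that the remainder of the pattern still matches from where it stops; whatever follows it matches normally.
Matches: at [2:11] match 'o220k0k0N', groups = ('o', 'N'); at [16:29] match 'no222777gkk0y', groups = ('no', 'y').
With 2 capturing groups, `findall` returns a 2-tuple per match.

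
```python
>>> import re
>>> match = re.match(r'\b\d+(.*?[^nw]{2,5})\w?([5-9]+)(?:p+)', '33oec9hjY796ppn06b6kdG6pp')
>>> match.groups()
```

This matches a word boundary (`\b`, zero-width); then one or more of a digit; then zero or more of any character (lazy), then 2 to 5 of any character except [nw] (captured); then optionally a word character; then one or more of a character in [5-9] (captured); then one or more of a literal 'p' (non-capturing group).
The `?` after the quantifier makes it lazy — it takes as little as possible before letting the rest of the pattern try.
`re.match` won't scan ahead — the pattern has to work from the very first character.
The match spans [0:14] → '33oec9hjY796pp'.
Captured: group 1 = 'oec9hj', group 2 = '796'.

('oec9hj', '796')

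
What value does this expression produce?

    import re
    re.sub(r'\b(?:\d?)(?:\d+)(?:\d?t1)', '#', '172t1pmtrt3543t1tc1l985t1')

'#pmtrt3543t1tc1l985t1'

Pattern: a word boundary (`\b`, zero-width); then optionally a digit (non-capturing group); then one or more of a digit (non-capturing group); then optionally a digit, then the literal 't1' (non-capturing group).
Each match is replaced by '#'.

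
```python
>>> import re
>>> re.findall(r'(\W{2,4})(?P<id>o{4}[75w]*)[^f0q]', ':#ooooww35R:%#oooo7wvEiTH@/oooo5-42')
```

[(':#', 'ooooww'), (':%#', 'oooo7w'), ('@/', 'oooo5')]

The pattern matches 2 to 4 of a non-word character (captured); then exactly 4 of the literal 'o', then zero or more of one of [75w] (captured as 'id'); then any character except [f0q].
With 2 capturing groups, `findall` returns a 2-tuple per match.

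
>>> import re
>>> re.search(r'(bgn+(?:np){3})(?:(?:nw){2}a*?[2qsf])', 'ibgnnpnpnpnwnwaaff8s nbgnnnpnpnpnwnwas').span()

(1, 17)

The pattern matches the literal 'bg', then one or more of a literal 'n', then the literal 'np' repeated 3 times (captured); then the literal 'nw' repeated 2 times, then zero or more of a literal 'a' (lazy), then one of [2qsf] (non-capturing group).
`re.search` tries every starting position until one works.
The match spans [1:17] → 'bgnnpnpnpnwnwaaf'.
Captured: group 1 = 'bgnnpnpnp'.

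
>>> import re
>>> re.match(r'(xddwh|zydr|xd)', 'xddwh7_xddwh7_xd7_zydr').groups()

The match spans [0:5] → 'xddwh'.
Captured: group 1 = 'xddwh'.

('xddwh',)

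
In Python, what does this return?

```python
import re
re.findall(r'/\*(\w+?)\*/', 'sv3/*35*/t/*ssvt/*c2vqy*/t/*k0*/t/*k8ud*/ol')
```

['35', 'c2vqy', 'k0', 'k8ud']

Walking the string: at [3:9] match '/*35*/', group 1 = '35'; at [16:25] match '/*c2vqy*/', group 1 = 'c2vqy'; at [26:32] match '/*k0*/', group 1 = 'k0'; at [33:41] match '/*k8ud*/', group 1 = 'k8ud'.
`findall` collects group 1 from each match (4 total).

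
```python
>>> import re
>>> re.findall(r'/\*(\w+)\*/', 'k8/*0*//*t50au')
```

Scanning left to right: at [2:7] match '/*0*/', group 1 = '0'.
`findall` collects group 1 from the one match (1 total).

['0']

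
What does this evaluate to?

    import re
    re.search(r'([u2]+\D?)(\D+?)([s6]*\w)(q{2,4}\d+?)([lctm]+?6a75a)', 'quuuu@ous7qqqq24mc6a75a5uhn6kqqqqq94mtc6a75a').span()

(1, 23)

The match spans [1:23] → 'uuuu@ous7qqqq24mc6a75a'.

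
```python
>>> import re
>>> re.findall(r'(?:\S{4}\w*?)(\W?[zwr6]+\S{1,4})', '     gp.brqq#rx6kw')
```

Pattern: exactly 4 of a non-whitespace character, then zero or more of a word character (lazy) (non-capturing group); then optionally a non-word character, then one or more of one of [zwr6], then 1 to 4 of a non-whitespace character (captured).
Matches: at [5:14] match 'gp.brqq#r', group 1 = 'rqq#r'.
With a single group, `findall` returns only what that group captured — 1 item.

['rqq#r']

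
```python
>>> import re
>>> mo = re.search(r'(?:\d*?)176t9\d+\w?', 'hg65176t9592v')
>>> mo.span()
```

(2, 13)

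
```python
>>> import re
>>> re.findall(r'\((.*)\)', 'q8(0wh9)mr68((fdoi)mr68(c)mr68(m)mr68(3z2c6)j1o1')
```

Scanning left to right: at [2:44] match '(0wh9)mr68((fdoi)mr68(c)mr68(m)mr68(3z2c6)', group 1 = '0wh9)mr68((fdoi)mr68(c)mr68(m)mr68(3z2c6'.
Because there's exactly one group, `findall` drops the full match and keeps group 1 from the one hit.

['0wh9)mr68((fdoi)mr68(c)mr68(m)mr68(3z2c6']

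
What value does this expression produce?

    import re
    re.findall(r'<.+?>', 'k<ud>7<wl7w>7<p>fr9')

['<ud>', '<wl7w>', '<p>']

The `?` after the quantifier makes it lazy — it takes as little as possible before letting the rest of the pattern try.
`findall` yields the raw match text (3 of them) because the pattern has no groups.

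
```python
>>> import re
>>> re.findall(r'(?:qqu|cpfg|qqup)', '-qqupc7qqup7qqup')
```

['qqu', 'qqu', 'qqu']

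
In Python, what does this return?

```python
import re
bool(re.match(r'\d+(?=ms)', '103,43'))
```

False

Lookahead/lookbehind check context without consuming it, so the matched span excludes the asserted characters.
With `match`, the pattern is implicitly anchored at the beginning.
Here the string doesn't start with a match, so the call returns None, and `bool(None)` is False.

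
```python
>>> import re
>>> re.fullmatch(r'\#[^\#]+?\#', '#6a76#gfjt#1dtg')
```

None

`fullmatch` succeeds only if the pattern covers the string from start to end.
Here there's no way to consume every character, so the call returns None.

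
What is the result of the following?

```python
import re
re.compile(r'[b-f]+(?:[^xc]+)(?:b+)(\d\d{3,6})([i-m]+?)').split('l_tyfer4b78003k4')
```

The pattern matches one or more of a character in [b-f]; then one or more of any character except [xc] (non-capturing group); then one or more of a literal 'b' (non-capturing group); then a digit, then 3 to 6 of a digit (captured); then one or more of a character in [i-m] (lazy) (captured).
Matches to split on: at [4:15] → 'fer4b78003k'.
Because the pattern has a capturing group, `split` also inserts each captured text between the pieces.

['l_ty', '78003', 'k', '4']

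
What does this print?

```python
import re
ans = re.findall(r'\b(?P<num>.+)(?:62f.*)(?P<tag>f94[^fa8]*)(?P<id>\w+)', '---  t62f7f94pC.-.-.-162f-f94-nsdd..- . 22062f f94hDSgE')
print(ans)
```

[('t62f7f94pC.-.-.-162f-f94-nsdd..- . 220', 'f94hDSg', 'E')]

Multiple groups make `findall` return tuples — one 3-tuple for the one match.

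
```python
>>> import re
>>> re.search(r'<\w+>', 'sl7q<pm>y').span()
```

(4, 8)

The match spans [4:8] → '<pm>'.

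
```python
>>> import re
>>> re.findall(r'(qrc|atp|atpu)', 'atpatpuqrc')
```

['atp', 'atp', 'qrc']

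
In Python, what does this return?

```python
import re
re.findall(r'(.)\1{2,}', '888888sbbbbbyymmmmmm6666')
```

['8', 'b', 'm', '6']

`\1` has to match the exact text group 1 already captured.
One capturing group, so `findall` returns just the captured substring from each match — 4 in all.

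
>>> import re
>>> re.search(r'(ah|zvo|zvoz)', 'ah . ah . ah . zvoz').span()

(0, 2)

`re.search` tries every starting position until one works.
The match spans [0:2] → 'ah'.
Captured: group 1 = 'ah'.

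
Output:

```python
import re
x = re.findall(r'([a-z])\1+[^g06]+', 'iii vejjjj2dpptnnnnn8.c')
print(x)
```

A backreference is literal: `\1` must see the identical characters the first group matched.
With a single group, `findall` returns only what that group captured — 1 item.

['i']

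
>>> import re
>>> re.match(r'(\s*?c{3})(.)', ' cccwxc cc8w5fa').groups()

The pattern matches zero or more of whitespace (lazy), then exactly 3 of a literal 'c' (captured); then any character (captured).
`match` is anchored at position 0; if the pattern doesn't fit there, it returns None.
The match spans [0:5] → ' cccw'.
Captured: group 1 = ' ccc', group 2 = 'w'.

(' ccc', 'w')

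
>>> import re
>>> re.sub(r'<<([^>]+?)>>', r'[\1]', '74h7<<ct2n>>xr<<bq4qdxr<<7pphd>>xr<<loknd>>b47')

The replacement refers to a captured group, so each match is rewritten using its own captured text.

'74h7[ct2n]xr[bq4qdxr<<7pphd]xr[loknd]b47'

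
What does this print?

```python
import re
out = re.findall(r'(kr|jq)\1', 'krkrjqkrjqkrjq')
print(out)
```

['kr']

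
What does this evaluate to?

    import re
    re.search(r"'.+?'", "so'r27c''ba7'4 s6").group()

"'r27c'"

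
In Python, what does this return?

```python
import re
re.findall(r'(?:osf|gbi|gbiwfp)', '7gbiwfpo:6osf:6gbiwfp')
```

['gbi', 'osf', 'gbi']

The regex engine tests alternatives in the order written; an earlier branch that matches wins even if a later one would match more.
Walking the string: at [1:4] → 'gbi'; at [10:13] → 'osf'; at [15:18] → 'gbi'.
Since nothing is captured, `findall` lists the 3 matched substrings directly.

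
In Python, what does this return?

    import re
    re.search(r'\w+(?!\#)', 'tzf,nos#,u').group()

Because the assertion is negative and zero-width, positions next to the forbidden text are skipped.
Unlike `match`, `search` isn't anchored — it looks for the pattern anywhere in the string.
The match spans [0:3] → 'tzf'.

'tzf'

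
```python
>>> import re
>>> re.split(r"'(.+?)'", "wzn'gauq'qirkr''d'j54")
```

['wzn', 'gauq', 'qirkr', "'d", 'j54']

The `?` after the quantifier makes it lazy — it takes as little as possible before letting the rest of the pattern try.
Matches to split on: at [3:9] → "'gauq'"; at [14:18] → "''d'".
The group in the pattern means `split` returns the separators' captures alongside the pieces.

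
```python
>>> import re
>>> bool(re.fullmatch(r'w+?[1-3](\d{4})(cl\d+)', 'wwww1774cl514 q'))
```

False

`re.fullmatch` is like wrapping the pattern in `^…$` (in single-line mode).
Here there's no way to consume every character, so the call returns None, and `bool(None)` is False.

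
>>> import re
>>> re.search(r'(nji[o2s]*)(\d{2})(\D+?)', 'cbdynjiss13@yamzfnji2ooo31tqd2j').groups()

The match spans [4:12] → 'njiss13@'.
Captured: group 1 = 'njiss', group 2 = '13', group 3 = '@'.

('njiss', '13', '@')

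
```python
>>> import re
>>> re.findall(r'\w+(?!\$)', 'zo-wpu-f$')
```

['zo', 'wpu']

Because the assertion is negative and zero-width, positions next to the forbidden text are skipped.
Scanning left to right: at [0:2] → 'zo'; at [3:6] → 'wpu'.
`findall` yields the raw match text (2 of them) because the pattern has no groups.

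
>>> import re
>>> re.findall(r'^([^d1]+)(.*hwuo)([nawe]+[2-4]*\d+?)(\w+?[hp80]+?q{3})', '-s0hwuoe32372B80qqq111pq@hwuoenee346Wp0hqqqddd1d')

[('-s0hwuoe32372B80qqq', '111pq@hwuo', 'enee346', 'Wp0hqqq')]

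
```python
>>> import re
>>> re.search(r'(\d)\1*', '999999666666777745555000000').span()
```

(0, 6)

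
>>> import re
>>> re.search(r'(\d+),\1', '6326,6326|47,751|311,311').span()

(0, 9)

After group 1 captures some text, `\1` only succeeds where that same text appears again.
The match spans [0:9] → '6326,6326'.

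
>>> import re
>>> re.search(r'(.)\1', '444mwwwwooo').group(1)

'4'

`\1` is not a pattern — it's the concrete string captured by group 1, re-applied verbatim.
`search` walks the string left to right and returns the first match it finds.
The match spans [0:2] → '44'.
Captured: group 1 = '4'.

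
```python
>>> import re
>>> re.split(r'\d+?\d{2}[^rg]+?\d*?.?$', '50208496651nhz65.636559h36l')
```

['', '']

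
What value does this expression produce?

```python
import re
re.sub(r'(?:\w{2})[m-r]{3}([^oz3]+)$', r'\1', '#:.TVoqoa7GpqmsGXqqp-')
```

'#:.a7GpqmsGXqqp-'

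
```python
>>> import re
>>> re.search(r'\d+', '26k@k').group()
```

'26'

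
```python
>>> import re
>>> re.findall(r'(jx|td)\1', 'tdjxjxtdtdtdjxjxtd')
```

['jx', 'td', 'jx']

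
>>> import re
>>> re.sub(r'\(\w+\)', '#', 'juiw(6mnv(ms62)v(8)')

'juiw(6mnv#v#'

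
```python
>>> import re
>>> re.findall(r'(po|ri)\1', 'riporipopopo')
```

A backreference is literal: `\1` must see the identical characters the first group matched.
One capturing group, so `findall` returns just the captured substring from the one match — 1 in all.

['po']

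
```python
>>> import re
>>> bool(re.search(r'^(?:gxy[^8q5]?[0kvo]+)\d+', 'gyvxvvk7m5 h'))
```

False

Here no position works, so the call returns None, and `bool(None)` is False.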